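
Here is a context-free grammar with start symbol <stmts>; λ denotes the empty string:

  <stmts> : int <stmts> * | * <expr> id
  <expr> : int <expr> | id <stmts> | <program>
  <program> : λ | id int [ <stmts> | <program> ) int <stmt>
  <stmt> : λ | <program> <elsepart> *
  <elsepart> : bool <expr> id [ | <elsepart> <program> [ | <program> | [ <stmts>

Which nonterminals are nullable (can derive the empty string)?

Directly nullable (have an λ-production): <program>, <stmt>.
<expr> : <program> with every symbol nullable, so <expr> is nullable.
<elsepart> : <program> with every symbol nullable, so <elsepart> is nullable.
No other nonterminal has a production whose RHS symbols are all nullable.

{ <elsepart>, <expr>, <program>, <stmt> }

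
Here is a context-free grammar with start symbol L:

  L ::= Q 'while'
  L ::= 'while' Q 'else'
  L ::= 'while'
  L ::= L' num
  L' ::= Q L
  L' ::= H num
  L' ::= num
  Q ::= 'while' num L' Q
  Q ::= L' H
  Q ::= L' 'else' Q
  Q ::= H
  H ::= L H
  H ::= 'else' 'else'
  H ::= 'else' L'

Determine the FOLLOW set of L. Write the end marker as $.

{ $, 'else', 'while', num }

L is the start symbol, so $ ∈ FOLLOW(L).
In L' ::= Q L: L is at the end, add FOLLOW(L') = { 'else', 'while', num }.
In H ::= L H: add FIRST(H) = { 'else', 'while', num }.
Union: FOLLOW(L) = { $, 'else', 'while', num }.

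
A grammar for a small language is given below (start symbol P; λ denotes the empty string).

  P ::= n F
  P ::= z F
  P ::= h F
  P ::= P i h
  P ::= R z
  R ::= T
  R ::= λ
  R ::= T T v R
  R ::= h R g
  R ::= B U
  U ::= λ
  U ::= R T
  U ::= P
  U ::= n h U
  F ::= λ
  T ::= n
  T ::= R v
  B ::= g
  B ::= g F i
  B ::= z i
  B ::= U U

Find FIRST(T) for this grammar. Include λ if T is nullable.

{ g, h, n, v, z }

T ::= n contributes {n}.
From T ::= R v: R nullable, take FIRST(R) ∪ {v} = { g, h, n, v, z }.
Union: FIRST(T) = { g, h, n, v, z }.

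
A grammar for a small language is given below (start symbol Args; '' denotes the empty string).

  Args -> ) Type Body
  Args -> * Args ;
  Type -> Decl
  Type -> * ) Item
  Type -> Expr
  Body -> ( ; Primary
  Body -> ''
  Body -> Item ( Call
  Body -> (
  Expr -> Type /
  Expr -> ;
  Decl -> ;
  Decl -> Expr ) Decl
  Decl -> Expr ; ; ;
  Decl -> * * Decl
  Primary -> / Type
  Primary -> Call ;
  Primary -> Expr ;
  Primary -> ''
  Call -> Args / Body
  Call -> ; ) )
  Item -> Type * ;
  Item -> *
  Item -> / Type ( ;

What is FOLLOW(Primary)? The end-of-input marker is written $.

In Body -> ( ; Primary: Primary is at the end, add FOLLOW(Body) = { $, /, ; }.
Union: FOLLOW(Primary) = { $, /, ; }.

{ $, /, ; }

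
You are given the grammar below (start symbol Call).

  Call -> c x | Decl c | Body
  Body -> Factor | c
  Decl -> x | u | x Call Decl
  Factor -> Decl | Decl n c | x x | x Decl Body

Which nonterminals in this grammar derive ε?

{ } (none)

No nonterminal has an empty production or an RHS whose symbols are all nullable.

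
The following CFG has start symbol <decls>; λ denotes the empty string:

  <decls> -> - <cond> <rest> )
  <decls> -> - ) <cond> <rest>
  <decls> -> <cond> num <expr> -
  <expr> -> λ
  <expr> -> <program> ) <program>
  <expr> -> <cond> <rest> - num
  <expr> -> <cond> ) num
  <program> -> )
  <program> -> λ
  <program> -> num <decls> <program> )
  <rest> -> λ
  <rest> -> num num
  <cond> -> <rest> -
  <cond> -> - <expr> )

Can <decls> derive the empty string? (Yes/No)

Nullable nonterminals: <expr>, <program>, <rest>.
No production of <decls> has an RHS whose symbols are all nullable, so <decls> is not nullable.

No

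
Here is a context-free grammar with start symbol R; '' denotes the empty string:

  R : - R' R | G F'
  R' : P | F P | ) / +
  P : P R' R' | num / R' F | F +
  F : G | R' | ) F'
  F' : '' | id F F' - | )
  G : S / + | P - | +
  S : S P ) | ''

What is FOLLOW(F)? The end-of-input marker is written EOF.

{ ), +, -, /, id, num }

In R' : F P: add FIRST(P) = { ), +, /, num }.
In P : num / R' F: F is at the end, add FOLLOW(P) = { ), +, -, /, id, num }.
In P : F +: add FIRST(+) = { + }.
In F' : id F F' -: add FIRST(F' -) = { ), -, id }.
Union: FOLLOW(F) = { ), +, -, /, id, num }.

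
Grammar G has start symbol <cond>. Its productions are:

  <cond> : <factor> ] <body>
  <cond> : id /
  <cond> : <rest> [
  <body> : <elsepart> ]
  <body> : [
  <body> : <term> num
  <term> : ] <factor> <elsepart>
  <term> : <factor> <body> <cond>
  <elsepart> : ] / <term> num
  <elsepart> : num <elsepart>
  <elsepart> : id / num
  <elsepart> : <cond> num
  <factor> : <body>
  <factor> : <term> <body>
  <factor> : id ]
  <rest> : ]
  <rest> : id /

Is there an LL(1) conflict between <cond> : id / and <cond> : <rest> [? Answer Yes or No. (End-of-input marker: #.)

FIRST(id /) = { id } and FIRST(<rest> [) = { ], id }.
Both contain id, so the two alternatives are not disjoint — LL(1) conflict.

Yes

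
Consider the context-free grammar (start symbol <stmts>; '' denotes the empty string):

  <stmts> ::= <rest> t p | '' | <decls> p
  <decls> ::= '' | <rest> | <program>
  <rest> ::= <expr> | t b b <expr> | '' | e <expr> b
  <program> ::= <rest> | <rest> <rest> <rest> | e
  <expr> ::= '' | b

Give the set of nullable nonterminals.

Directly nullable (have an ''-production): <stmts>, <decls>, <rest>, <expr>.
<program> ::= <rest> with every symbol nullable, so <program> is nullable.

{ <decls>, <expr>, <program>, <rest>, <stmts> }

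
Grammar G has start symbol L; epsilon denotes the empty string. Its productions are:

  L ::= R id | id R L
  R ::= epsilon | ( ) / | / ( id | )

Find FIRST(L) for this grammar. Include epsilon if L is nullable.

From L ::= R id: R nullable, take FIRST(R) ∪ {id} = { (, ), /, id }.
L ::= id R L contributes {id}.
Union: FIRST(L) = { (, ), /, id }.

{ (, ), /, id }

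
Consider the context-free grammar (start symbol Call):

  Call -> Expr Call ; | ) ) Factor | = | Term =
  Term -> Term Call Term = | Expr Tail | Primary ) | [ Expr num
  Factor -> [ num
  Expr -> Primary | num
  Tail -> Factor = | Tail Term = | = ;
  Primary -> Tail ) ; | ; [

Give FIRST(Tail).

From Tail -> Factor =: add FIRST(Factor) = { [ }.
From Tail -> Tail Term =: add FIRST(Tail) = { =, [ }.
Tail -> = ; contributes {=}.
Union: FIRST(Tail) = { =, [ }.

{ =, [ }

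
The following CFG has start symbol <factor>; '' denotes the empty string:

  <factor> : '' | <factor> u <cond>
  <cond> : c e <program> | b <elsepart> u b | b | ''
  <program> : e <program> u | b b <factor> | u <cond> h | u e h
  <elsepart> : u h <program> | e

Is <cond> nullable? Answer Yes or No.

Yes

<cond> has an ''-production, so <cond> ⇒ ''.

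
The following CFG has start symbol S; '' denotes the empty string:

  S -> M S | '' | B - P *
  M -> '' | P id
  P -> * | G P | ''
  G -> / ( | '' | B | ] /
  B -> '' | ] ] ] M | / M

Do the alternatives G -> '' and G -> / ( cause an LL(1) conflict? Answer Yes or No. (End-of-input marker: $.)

Yes

FIRST('') = { '' } and FIRST(/ () = { / }.
The first alternative is nullable and FOLLOW(G) = { *, /, ], id } shares / with FIRST of the second — conflict.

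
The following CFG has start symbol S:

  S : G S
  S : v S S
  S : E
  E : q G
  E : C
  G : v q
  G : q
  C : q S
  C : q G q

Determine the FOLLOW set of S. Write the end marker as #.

{ #, q, v }

S is the start symbol, so # ∈ FOLLOW(S).
In S : G S: S is at the end, add FOLLOW(S) = { #, q, v }.
In S : v S S: add FIRST(S) = { q, v }.
In S : v S S: S is at the end, add FOLLOW(S) = { #, q, v }.
In C : q S: S is at the end, add FOLLOW(C) = { #, q, v }.
Union: FOLLOW(S) = { #, q, v }.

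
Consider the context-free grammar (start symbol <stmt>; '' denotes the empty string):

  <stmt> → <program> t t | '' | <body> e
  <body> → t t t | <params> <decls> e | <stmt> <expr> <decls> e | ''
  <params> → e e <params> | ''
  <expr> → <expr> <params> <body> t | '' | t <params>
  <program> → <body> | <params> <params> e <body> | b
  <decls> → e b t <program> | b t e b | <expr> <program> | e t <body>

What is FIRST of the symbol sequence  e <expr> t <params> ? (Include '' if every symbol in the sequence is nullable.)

e is a terminal; add {e} and stop.

{ e }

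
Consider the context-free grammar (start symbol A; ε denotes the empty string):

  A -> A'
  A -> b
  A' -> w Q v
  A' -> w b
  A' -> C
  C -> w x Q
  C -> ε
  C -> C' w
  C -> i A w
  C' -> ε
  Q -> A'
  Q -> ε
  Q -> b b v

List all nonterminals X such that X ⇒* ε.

Directly nullable (have an ε-production): C, C', Q.
A -> A' with every symbol nullable, so A is nullable.
A' -> C with every symbol nullable, so A' is nullable.

{ A, A', C, C', Q }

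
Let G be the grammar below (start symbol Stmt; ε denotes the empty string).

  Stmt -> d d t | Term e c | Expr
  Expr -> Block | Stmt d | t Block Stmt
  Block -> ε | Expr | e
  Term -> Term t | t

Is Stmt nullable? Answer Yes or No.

Yes

Stmt -> Expr and each of Expr is nullable, so Stmt ⇒* ε.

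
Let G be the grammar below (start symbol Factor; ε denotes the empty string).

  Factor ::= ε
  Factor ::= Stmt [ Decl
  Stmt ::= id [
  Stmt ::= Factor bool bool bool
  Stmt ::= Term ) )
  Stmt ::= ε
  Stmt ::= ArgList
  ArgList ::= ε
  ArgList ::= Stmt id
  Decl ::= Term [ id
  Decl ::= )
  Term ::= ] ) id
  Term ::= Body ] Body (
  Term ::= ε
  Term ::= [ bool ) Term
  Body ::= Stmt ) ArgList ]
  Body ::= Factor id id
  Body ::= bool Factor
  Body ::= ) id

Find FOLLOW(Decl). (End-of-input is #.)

In Factor ::= Stmt [ Decl: Decl is at the end, add FOLLOW(Factor) = { #, (, ], bool, id }.
Union: FOLLOW(Decl) = { #, (, ], bool, id }.

{ #, (, ], bool, id }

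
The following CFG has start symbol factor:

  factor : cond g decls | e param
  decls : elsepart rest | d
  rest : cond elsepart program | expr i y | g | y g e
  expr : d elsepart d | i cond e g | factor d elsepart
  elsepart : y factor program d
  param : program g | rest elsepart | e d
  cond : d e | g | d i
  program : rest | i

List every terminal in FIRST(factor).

{ d, e, g }

From factor : cond g decls: add FIRST(cond) = { d, g }.
factor : e param contributes {e}.
Union: FIRST(factor) = { d, e, g }.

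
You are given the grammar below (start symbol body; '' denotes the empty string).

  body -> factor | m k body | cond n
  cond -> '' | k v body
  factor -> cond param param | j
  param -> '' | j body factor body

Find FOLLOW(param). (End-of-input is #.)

In factor -> cond param param: add FIRST(param)\{''} = { j }.
  Since param is nullable, also add FOLLOW(factor) = { #, j, k, m, n }.
In factor -> cond param param: param is at the end, add FOLLOW(factor) = { #, j, k, m, n }.
Union: FOLLOW(param) = { #, j, k, m, n }.

{ #, j, k, m, n }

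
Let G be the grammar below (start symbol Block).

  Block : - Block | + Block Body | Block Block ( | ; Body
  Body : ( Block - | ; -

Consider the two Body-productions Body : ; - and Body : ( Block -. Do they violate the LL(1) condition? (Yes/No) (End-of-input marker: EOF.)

FIRST(; -) = { ; } and FIRST(( Block -) = { ( }.
The FIRST sets are disjoint and neither alternative is nullable — no conflict.

No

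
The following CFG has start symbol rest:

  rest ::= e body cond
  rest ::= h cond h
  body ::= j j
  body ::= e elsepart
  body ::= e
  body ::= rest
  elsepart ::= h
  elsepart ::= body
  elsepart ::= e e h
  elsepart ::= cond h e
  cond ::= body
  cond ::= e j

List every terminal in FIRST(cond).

{ e, h, j }

From cond ::= body: add FIRST(body) = { e, h, j }.
cond ::= e j contributes {e}.
Union: FIRST(cond) = { e, h, j }.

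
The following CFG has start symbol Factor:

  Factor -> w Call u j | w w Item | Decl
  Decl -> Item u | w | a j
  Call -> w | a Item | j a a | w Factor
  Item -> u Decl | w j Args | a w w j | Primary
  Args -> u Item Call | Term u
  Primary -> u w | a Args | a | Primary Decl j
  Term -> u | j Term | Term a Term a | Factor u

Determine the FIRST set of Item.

Item -> u Decl contributes {u}.
Item -> w j Args contributes {w}.
Item -> a w w j contributes {a}.
From Item -> Primary: add FIRST(Primary) = { a, u }.
Union: FIRST(Item) = { a, u, w }.

{ a, u, w }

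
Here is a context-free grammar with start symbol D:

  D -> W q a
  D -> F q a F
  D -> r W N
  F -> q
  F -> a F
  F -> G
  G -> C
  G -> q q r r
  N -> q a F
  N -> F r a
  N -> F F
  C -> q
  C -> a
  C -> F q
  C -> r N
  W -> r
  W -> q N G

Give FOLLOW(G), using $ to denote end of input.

In F -> G: G is at the end, add FOLLOW(F) = { $, a, q, r }.
In W -> q N G: G is at the end, add FOLLOW(W) = { a, q, r }.
Union: FOLLOW(G) = { $, a, q, r }.

{ $, a, q, r }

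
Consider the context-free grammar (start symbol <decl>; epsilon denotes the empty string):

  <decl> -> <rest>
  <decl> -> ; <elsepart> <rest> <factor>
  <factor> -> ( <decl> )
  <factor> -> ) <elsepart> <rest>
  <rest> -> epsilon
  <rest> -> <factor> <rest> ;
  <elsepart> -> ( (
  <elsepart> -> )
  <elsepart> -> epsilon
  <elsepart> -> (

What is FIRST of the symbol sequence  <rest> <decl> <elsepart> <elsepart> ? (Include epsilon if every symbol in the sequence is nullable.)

{ (, ), ;, epsilon }

Add FIRST(<rest>)\{epsilon} = { (, ) }; <rest> is nullable, continue.
Add FIRST(<decl>)\{epsilon} = { (, ), ; }; <decl> is nullable, continue.
Add FIRST(<elsepart>)\{epsilon} = { (, ) }; <elsepart> is nullable, continue.
Add FIRST(<elsepart>)\{epsilon} = { (, ) }; <elsepart> is nullable, continue.
Every symbol is nullable, so include epsilon.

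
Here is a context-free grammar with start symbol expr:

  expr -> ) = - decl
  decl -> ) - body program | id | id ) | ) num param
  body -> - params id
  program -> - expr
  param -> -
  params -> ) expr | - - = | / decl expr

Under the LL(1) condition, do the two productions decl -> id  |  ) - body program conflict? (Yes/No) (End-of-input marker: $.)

FIRST(id) = { id } and FIRST() - body program) = { ) }.
The FIRST sets are disjoint and neither alternative is nullable — no conflict.

No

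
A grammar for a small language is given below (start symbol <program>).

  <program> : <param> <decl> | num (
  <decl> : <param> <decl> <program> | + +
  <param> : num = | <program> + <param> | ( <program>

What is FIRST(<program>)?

{ (, num }

From <program> : <param> <decl>: add FIRST(<param>) = { (, num }.
<program> : num ( contributes {num}.
Union: FIRST(<program>) = { (, num }.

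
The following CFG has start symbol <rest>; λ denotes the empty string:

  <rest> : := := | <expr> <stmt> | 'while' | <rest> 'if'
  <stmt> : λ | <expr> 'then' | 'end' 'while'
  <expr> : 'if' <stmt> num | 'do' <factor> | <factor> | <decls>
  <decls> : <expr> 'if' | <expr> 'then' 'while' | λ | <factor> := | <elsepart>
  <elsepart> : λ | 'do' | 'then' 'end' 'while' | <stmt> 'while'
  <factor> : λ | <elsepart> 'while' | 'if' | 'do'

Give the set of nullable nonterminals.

Directly nullable (have an λ-production): <stmt>, <decls>, <elsepart>, <factor>.
<expr> : <factor> with every symbol nullable, so <expr> is nullable.
<rest> : <expr> <stmt> with every symbol nullable, so <rest> is nullable.

{ <decls>, <elsepart>, <expr>, <factor>, <rest>, <stmt> }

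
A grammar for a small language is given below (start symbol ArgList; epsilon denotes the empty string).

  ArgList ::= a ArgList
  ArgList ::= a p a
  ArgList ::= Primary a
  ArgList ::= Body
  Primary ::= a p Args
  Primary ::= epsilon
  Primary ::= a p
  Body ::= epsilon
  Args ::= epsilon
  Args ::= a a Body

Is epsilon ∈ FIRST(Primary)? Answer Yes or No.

Yes

Primary has an epsilon-production, so Primary ⇒ epsilon.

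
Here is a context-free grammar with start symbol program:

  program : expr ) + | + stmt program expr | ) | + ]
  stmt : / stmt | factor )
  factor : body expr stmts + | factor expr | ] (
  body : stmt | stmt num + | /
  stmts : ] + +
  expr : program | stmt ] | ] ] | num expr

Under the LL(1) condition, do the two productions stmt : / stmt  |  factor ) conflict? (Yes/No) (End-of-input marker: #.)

FIRST(/ stmt) = { / } and FIRST(factor )) = { /, ] }.
Both contain /, so the two alternatives are not disjoint — LL(1) conflict.

Yes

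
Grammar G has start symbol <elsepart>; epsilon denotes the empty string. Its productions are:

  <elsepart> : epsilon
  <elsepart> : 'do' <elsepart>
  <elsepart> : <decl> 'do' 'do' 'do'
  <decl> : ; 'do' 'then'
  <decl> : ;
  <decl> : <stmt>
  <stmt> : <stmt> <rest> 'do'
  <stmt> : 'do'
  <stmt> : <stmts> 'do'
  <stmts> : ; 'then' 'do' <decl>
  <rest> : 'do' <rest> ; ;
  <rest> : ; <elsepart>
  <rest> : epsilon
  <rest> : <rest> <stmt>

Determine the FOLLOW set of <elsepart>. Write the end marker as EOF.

<elsepart> is the start symbol, so EOF ∈ FOLLOW(<elsepart>).
In <elsepart> : 'do' <elsepart>: <elsepart> is at the end, add FOLLOW(<elsepart>) = { EOF, 'do', ; }.
In <rest> : ; <elsepart>: <elsepart> is at the end, add FOLLOW(<rest>) = { 'do', ; }.
Union: FOLLOW(<elsepart>) = { EOF, 'do', ; }.

{ EOF, 'do', ; }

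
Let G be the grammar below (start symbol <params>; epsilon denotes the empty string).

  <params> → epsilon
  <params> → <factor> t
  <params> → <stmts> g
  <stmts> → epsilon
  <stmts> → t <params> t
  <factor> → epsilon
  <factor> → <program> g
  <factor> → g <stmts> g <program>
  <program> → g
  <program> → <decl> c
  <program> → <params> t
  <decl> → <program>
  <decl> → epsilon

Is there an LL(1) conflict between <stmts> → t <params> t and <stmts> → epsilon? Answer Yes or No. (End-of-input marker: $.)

FIRST(t <params> t) = { t } and FIRST(epsilon) = { epsilon }.
The second is nullable but FOLLOW(<stmts>) = { g } is disjoint from FIRST of the first.

No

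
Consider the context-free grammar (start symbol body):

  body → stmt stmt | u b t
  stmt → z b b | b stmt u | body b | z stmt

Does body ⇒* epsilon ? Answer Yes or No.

No

No nonterminal in this grammar is nullable.
No production of body has an RHS whose symbols are all nullable, so body is not nullable.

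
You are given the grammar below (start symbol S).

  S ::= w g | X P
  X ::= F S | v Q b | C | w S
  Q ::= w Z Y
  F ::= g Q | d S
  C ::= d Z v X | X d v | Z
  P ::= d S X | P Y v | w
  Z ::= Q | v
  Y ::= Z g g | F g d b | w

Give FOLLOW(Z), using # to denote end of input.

{ #, d, g, v, w }

In Q ::= w Z Y: add FIRST(Y) = { d, g, v, w }.
In C ::= d Z v X: add FIRST(v X) = { v }.
In C ::= Z: Z is at the end, add FOLLOW(C) = { #, d, g, v, w }.
In Y ::= Z g g: add FIRST(g g) = { g }.
Union: FOLLOW(Z) = { #, d, g, v, w }.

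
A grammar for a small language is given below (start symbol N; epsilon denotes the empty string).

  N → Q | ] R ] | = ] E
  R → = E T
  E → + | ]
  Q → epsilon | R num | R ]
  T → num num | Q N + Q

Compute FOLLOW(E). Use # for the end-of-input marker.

{ #, +, =, ], num }

In N → = ] E: E is at the end, add FOLLOW(N) = { #, + }.
In R → = E T: add FIRST(T) = { +, =, ], num }.
Union: FOLLOW(E) = { #, +, =, ], num }.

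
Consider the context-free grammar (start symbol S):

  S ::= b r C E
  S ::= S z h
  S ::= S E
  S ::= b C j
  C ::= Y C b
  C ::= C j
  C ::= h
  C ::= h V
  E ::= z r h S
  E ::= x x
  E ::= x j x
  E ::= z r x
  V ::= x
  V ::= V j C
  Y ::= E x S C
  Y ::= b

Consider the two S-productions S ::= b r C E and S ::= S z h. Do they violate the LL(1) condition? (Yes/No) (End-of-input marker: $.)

FIRST(b r C E) = { b } and FIRST(S z h) = { b }.
Both contain b, so the two alternatives are not disjoint — LL(1) conflict.

Yes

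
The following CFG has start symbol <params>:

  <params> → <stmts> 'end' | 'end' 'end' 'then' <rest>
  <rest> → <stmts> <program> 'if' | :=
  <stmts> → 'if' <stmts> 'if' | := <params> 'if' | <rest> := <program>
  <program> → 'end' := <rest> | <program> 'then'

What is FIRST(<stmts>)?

{ 'if', := }

<stmts> → 'if' <stmts> 'if' contributes {'if'}.
<stmts> → := <params> 'if' contributes {:=}.
From <stmts> → <rest> := <program>: add FIRST(<rest>) = { 'if', := }.
Union: FIRST(<stmts>) = { 'if', := }.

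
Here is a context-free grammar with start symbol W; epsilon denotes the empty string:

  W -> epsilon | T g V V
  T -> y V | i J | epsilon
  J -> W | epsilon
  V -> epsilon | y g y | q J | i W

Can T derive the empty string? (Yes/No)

Yes

T has an epsilon-production, so T ⇒ epsilon.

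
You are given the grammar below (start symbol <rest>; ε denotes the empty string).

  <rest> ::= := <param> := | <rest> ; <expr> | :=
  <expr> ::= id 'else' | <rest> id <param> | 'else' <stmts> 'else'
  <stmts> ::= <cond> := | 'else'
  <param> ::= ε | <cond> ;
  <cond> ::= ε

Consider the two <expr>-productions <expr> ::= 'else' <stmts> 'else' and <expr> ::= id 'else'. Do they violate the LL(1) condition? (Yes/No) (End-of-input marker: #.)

No

FIRST('else' <stmts> 'else') = { 'else' } and FIRST(id 'else') = { id }.
The FIRST sets are disjoint and neither alternative is nullable — no conflict.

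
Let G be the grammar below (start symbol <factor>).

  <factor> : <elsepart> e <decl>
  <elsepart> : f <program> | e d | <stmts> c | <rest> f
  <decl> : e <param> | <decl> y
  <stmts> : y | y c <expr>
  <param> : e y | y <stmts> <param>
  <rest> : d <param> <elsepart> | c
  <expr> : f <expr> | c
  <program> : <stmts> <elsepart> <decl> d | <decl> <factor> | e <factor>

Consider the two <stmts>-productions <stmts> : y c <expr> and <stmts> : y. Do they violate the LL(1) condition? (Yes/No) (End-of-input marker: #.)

Yes

FIRST(y c <expr>) = { y } and FIRST(y) = { y }.
Both contain y, so the two alternatives are not disjoint — LL(1) conflict.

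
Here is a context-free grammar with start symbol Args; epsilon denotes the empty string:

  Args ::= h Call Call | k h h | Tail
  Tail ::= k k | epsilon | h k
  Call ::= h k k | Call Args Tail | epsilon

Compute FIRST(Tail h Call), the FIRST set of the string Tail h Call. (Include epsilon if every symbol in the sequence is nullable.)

Add FIRST(Tail)\{epsilon} = { h, k }; Tail is nullable, continue.
h is a terminal; add {h} and stop.

{ h, k }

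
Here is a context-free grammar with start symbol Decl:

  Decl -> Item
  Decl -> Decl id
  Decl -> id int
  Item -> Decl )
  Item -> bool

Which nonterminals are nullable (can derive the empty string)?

No nonterminal has an empty production or an RHS whose symbols are all nullable.

{ } (none)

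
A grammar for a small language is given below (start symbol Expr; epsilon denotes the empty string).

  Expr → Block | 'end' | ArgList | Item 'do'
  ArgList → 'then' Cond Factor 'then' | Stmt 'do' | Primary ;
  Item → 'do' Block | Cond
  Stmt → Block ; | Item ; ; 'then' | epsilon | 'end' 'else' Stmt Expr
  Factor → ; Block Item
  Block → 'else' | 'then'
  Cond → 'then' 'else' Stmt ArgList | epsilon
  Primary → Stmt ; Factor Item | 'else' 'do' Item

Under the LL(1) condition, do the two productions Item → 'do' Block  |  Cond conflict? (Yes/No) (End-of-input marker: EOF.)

Yes

FIRST('do' Block) = { 'do' } and FIRST(Cond) = { 'then', epsilon }.
The second alternative is nullable and FOLLOW(Item) = { 'do', 'then', ; } shares 'do' with FIRST of the first — conflict.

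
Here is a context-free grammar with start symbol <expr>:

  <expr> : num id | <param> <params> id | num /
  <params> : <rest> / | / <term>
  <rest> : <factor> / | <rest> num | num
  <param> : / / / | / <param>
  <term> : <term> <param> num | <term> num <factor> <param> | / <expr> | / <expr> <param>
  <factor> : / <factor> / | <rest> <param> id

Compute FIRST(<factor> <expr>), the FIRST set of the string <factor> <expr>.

Add FIRST(<factor>) = { /, num }; <factor> is not nullable, stop.

{ /, num }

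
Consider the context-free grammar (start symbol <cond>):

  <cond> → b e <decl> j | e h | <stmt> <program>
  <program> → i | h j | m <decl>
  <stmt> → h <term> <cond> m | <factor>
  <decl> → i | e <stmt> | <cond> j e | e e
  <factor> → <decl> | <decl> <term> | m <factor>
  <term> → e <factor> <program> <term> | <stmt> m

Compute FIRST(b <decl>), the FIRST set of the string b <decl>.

{ b }

b is a terminal; add {b} and stop.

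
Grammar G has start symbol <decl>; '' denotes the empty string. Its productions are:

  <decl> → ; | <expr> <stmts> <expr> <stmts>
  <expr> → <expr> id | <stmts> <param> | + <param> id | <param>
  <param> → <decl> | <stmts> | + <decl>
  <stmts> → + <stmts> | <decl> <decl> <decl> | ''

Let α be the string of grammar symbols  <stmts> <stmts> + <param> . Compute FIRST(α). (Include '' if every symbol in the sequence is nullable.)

{ +, ;, id }

Add FIRST(<stmts>)\{''} = { +, ;, id }; <stmts> is nullable, continue.
Add FIRST(<stmts>)\{''} = { +, ;, id }; <stmts> is nullable, continue.
+ is a terminal; add {+} and stop.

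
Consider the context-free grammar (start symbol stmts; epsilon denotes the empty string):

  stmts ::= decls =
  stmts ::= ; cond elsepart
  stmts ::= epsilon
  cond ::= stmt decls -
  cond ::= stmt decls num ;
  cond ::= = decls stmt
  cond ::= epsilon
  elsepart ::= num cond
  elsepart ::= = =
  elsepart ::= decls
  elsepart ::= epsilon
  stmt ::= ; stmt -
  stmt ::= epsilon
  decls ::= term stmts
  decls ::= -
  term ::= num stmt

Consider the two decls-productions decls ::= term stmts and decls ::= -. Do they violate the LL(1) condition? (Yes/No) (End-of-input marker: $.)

FIRST(term stmts) = { num } and FIRST(-) = { - }.
The FIRST sets are disjoint and neither alternative is nullable — no conflict.

No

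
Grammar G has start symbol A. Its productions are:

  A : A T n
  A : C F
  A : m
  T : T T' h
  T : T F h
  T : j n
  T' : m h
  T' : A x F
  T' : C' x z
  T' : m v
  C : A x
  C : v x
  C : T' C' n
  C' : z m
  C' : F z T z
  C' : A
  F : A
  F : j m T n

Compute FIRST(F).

From F : A: add FIRST(A) = { j, m, v, z }.
F : j m T n contributes {j}.
Union: FIRST(F) = { j, m, v, z }.

{ j, m, v, z }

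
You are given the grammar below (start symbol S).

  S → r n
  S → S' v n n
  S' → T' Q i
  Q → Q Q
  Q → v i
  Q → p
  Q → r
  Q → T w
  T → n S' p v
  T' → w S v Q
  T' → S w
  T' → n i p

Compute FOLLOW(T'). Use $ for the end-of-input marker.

In S' → T' Q i: add FIRST(Q i) = { n, p, r, v }.
Union: FOLLOW(T') = { n, p, r, v }.

{ n, p, r, v }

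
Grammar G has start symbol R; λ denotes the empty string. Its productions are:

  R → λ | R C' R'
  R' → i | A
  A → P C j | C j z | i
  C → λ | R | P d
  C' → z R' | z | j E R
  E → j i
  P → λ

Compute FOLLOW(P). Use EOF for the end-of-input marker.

{ d, j, z }

In A → P C j: add FIRST(C j) = { d, j, z }.
In C → P d: add FIRST(d) = { d }.
Union: FOLLOW(P) = { d, j, z }.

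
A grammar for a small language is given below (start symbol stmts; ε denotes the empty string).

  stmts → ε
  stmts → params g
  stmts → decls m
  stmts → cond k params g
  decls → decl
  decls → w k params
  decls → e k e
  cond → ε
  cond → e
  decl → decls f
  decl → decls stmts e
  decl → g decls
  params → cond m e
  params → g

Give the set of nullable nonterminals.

Directly nullable (have an ε-production): stmts, cond.
No other nonterminal has a production whose RHS symbols are all nullable.

{ cond, stmts }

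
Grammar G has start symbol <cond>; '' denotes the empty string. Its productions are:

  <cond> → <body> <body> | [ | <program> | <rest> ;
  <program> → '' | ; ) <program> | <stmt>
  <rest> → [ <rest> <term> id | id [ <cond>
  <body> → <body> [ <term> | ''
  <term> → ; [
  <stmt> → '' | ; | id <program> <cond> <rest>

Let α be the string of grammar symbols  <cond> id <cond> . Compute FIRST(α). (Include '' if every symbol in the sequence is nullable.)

Add FIRST(<cond>)\{''} = { ;, [, id }; <cond> is nullable, continue.
id is a terminal; add {id} and stop.

{ ;, [, id }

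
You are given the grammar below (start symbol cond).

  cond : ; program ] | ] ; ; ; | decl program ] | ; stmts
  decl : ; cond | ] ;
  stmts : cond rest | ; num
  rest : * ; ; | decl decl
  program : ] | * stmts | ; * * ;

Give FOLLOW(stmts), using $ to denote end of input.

{ $, *, ;, ] }

In cond : ; stmts: stmts is at the end, add FOLLOW(cond) = { $, *, ;, ] }.
In program : * stmts: stmts is at the end, add FOLLOW(program) = { ] }.
Union: FOLLOW(stmts) = { $, *, ;, ] }.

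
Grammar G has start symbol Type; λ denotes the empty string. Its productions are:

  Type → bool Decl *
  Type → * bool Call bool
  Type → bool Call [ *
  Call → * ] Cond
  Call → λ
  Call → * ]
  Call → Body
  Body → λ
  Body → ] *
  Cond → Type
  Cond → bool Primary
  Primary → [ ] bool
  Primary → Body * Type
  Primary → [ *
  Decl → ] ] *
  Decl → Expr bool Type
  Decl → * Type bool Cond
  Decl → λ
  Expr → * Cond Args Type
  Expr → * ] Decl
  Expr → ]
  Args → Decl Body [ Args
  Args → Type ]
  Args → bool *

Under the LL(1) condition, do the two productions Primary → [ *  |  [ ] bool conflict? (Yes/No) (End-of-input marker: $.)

FIRST([ *) = { [ } and FIRST([ ] bool) = { [ }.
Both contain [, so the two alternatives are not disjoint — LL(1) conflict.

Yes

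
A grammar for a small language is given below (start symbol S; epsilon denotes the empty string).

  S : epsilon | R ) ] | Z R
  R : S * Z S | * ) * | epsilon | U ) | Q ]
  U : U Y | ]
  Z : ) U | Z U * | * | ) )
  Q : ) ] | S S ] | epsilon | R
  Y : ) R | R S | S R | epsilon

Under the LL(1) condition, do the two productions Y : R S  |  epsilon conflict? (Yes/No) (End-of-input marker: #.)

FIRST(R S) = { ), *, ], epsilon } and FIRST(epsilon) = { epsilon }.
Both alternatives are nullable, violating the LL(1) condition.

Yes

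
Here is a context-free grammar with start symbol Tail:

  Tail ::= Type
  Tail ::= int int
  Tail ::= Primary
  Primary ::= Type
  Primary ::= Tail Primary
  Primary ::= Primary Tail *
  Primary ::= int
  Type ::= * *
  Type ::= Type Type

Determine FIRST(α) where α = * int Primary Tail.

{ * }

* is a terminal; add {*} and stop.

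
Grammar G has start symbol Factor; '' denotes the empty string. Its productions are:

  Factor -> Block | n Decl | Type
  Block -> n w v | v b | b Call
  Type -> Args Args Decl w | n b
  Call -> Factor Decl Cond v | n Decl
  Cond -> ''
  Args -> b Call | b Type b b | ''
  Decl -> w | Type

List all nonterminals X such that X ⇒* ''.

{ Args, Cond }

Directly nullable (have an ''-production): Cond, Args.
No other nonterminal has a production whose RHS symbols are all nullable.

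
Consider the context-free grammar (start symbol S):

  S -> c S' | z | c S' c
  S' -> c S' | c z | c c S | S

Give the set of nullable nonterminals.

No nonterminal has an empty production or an RHS whose symbols are all nullable.

{ } (none)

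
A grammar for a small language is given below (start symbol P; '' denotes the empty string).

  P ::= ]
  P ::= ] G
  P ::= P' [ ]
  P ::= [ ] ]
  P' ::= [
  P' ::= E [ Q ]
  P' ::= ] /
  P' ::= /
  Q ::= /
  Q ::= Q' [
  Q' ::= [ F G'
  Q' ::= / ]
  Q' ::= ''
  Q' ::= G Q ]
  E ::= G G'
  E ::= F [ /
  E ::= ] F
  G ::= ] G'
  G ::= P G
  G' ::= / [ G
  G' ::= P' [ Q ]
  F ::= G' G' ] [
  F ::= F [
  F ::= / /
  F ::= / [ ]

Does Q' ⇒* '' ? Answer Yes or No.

Q' has an ''-production, so Q' ⇒ ''.

Yes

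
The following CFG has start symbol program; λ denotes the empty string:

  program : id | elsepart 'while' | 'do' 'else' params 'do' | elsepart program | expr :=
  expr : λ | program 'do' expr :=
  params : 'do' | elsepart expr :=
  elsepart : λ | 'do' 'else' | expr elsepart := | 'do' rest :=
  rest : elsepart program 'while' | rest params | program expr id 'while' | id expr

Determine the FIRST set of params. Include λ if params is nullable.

params : 'do' contributes {'do'}.
From params : elsepart expr :=: elsepart, expr nullable, take FIRST(elsepart) ∪ FIRST(expr) ∪ {:=} = { 'do', 'while', :=, id }.
Union: FIRST(params) = { 'do', 'while', :=, id }.

{ 'do', 'while', :=, id }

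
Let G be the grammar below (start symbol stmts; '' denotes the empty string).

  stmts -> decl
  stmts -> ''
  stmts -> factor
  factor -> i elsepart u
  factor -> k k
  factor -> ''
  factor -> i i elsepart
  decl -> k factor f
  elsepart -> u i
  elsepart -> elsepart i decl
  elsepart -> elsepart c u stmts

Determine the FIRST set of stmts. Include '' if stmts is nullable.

{ i, k, '' }

From stmts -> decl: add FIRST(decl) = { k }.
stmts -> '' contributes ''.
From stmts -> factor: add FIRST(factor) = { i, k, '' } (including '' since factor is nullable).
Union: FIRST(stmts) = { i, k, '' }.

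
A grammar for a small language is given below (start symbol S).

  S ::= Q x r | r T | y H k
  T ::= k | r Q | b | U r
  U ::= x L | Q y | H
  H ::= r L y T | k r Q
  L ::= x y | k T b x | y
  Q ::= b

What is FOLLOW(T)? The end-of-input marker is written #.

{ #, b, k, r }

In S ::= r T: T is at the end, add FOLLOW(S) = { # }.
In H ::= r L y T: T is at the end, add FOLLOW(H) = { k, r }.
In L ::= k T b x: add FIRST(b x) = { b }.
Union: FOLLOW(T) = { #, b, k, r }.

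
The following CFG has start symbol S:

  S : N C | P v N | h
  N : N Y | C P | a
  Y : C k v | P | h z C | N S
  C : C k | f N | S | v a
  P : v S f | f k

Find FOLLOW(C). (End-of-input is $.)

In S : N C: C is at the end, add FOLLOW(S) = { $, a, f, h, k, v }.
In N : C P: add FIRST(P) = { f, v }.
In Y : C k v: add FIRST(k v) = { k }.
In Y : h z C: C is at the end, add FOLLOW(Y) = { $, a, f, h, k, v }.
In C : C k: add FIRST(k) = { k }.
Union: FOLLOW(C) = { $, a, f, h, k, v }.

{ $, a, f, h, k, v }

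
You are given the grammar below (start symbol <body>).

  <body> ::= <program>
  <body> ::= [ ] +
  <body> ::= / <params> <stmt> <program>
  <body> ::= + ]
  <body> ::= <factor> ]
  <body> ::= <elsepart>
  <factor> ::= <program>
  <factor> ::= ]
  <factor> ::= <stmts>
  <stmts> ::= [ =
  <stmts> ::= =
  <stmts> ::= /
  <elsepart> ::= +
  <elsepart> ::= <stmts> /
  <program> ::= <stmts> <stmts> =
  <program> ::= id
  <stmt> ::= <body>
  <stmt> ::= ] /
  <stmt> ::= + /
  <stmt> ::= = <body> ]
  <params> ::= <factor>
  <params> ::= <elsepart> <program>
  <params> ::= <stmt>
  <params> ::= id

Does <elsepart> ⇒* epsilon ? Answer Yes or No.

No

No nonterminal in this grammar is nullable.
No production of <elsepart> has an RHS whose symbols are all nullable, so <elsepart> is not nullable.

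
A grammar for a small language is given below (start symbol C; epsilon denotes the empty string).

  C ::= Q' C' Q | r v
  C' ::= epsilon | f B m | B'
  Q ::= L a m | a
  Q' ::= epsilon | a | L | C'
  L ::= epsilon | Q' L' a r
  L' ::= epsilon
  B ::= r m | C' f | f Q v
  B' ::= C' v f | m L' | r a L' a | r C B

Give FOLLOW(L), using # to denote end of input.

{ a, f, m, r, v }

In Q ::= L a m: add FIRST(a m) = { a }.
In Q' ::= L: L is at the end, add FOLLOW(Q') = { a, f, m, r, v }.
Union: FOLLOW(L) = { a, f, m, r, v }.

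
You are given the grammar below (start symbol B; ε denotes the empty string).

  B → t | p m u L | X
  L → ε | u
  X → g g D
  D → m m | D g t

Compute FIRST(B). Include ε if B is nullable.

{ g, p, t }

B → t contributes {t}.
B → p m u L contributes {p}.
From B → X: add FIRST(X) = { g }.
Union: FIRST(B) = { g, p, t }.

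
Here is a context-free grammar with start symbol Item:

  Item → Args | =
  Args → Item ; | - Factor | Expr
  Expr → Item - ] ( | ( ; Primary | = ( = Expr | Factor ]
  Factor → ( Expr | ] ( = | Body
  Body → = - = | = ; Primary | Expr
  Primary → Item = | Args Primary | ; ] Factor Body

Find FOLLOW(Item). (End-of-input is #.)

Item is the start symbol, so # ∈ FOLLOW(Item).
In Args → Item ;: add FIRST(;) = { ; }.
In Expr → Item - ] (: add FIRST(- ] () = { - }.
In Primary → Item =: add FIRST(=) = { = }.
Union: FOLLOW(Item) = { #, -, ;, = }.

{ #, -, ;, = }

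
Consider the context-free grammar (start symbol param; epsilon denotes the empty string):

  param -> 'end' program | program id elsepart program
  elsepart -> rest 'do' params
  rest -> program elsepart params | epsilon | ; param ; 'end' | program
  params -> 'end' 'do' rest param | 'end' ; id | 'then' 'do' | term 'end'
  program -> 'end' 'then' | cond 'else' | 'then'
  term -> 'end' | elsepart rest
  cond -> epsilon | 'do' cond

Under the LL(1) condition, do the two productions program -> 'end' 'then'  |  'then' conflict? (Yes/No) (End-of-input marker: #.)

No

FIRST('end' 'then') = { 'end' } and FIRST('then') = { 'then' }.
The FIRST sets are disjoint and neither alternative is nullable — no conflict.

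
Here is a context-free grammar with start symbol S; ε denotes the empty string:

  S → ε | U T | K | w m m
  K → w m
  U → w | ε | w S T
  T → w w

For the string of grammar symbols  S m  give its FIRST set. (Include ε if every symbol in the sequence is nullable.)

{ m, w }

Add FIRST(S)\{ε} = { w }; S is nullable, continue.
m is a terminal; add {m} and stop.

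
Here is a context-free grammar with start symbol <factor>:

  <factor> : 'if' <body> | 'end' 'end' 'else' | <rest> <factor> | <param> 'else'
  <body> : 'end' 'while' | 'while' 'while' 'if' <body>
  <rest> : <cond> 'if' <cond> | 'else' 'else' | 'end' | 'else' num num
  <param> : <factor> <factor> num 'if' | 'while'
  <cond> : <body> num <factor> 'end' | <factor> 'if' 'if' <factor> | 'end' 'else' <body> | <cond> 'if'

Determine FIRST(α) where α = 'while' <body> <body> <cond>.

'while' is a terminal; add {'while'} and stop.

{ 'while' }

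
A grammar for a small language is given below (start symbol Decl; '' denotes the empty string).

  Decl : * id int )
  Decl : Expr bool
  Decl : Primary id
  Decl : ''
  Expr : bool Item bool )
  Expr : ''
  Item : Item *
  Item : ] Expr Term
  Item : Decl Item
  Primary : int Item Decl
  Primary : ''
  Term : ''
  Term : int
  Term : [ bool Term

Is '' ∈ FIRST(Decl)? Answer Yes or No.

Yes

Decl has an ''-production, so Decl ⇒ ''.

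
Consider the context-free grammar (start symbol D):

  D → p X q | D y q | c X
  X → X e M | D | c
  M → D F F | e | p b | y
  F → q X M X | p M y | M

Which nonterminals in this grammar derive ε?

{ } (none)

No nonterminal has an empty production or an RHS whose symbols are all nullable.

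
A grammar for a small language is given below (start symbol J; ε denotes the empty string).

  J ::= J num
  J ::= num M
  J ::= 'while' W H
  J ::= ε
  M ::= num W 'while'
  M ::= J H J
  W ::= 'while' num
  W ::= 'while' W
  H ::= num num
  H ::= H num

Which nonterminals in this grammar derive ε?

Directly nullable (have an ε-production): J.
No other nonterminal has a production whose RHS symbols are all nullable.

{ J }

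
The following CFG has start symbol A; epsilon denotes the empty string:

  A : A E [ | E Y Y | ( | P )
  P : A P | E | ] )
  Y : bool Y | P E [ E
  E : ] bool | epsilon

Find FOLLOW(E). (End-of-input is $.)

{ $, (, ), [, ], bool }

In A : A E [: add FIRST([) = { [ }.
In A : E Y Y: add FIRST(Y Y) = { (, ), [, ], bool }.
In P : E: E is at the end, add FOLLOW(P) = { ), [, ] }.
In Y : P E [ E: add FIRST([ E) = { [ }.
In Y : P E [ E: E is at the end, add FOLLOW(Y) = { $, (, ), [, ], bool }.
Union: FOLLOW(E) = { $, (, ), [, ], bool }.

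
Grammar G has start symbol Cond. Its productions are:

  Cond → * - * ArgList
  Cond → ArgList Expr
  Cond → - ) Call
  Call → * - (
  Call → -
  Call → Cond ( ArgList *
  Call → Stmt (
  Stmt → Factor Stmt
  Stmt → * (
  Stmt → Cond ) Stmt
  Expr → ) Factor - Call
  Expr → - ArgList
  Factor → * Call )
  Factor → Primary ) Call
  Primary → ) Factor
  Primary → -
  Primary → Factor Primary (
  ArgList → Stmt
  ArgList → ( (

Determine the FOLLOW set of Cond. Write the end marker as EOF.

Cond is the start symbol, so EOF ∈ FOLLOW(Cond).
In Call → Cond ( ArgList *: add FIRST(( ArgList *) = { ( }.
In Stmt → Cond ) Stmt: add FIRST() Stmt) = { ) }.
Union: FOLLOW(Cond) = { EOF, (, ) }.

{ EOF, (, ) }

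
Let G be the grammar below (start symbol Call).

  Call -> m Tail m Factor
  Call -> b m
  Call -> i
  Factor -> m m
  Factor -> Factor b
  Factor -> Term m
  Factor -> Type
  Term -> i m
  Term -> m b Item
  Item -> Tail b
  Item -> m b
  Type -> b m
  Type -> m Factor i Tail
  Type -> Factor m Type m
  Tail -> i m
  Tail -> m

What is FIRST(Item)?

{ i, m }

From Item -> Tail b: add FIRST(Tail) = { i, m }.
Item -> m b contributes {m}.
Union: FIRST(Item) = { i, m }.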